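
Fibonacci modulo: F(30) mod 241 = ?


F(k) mod 241 for k=1..30:
1, 1, 2, 3, 5, 8, 13, 21, 34, 55, 89, 144, 233, 136, 128, 23, 151, 174, 84, 17, 101, 118, 219, 96, 74, 170, 3, 173, 176, 108
F(30) mod 241 = 108


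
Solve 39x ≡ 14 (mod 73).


GCD(39, 73) = 1, unique solution
a^(-1) mod 73 = 15
x = 15 * 14 mod 73 = 64

x ≡ 64 (mod 73)


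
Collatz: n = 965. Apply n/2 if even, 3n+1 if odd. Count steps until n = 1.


965 → 2896 → 1448 → 724 → 362 → 181 → 544 → 272 → 136 → 68 → 34 → 17 → 52 → 26 → 13 → 40 → 20 → 10 → 5 → 16 → 8 → 4 → 2 → 1
Total steps = 23

23 steps


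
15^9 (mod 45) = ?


15^1 mod 45 = 15
15^2 mod 45 = 0
15^3 mod 45 = 0
15^4 mod 45 = 0
15^5 mod 45 = 0
15^6 mod 45 = 0
15^7 mod 45 = 0
15^8 mod 45 = 0
15^9 mod 45 = 0


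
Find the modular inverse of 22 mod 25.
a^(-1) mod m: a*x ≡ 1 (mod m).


Use the extended Euclidean algorithm on (25, 22); each row r = 25*s + 22*t:
r=25, s=1, t=0
r=22, s=0, t=1
q=1: r=3, s=1, t=-1   [25*(1) + 22*(-1) = 3]
q=7: r=1, s=-7, t=8   [25*(-7) + 22*(8) = 1]
q=3: r=0, s=22, t=-25   [25*(22) + 22*(-25) = 0]
GCD = 1 with t = 8, so 22*(8) ≡ 1 (mod 25)
Inverse = 8 mod 25 = 8
Check: 22 * 8 = 176 ≡ 1 (mod 25)

22^(-1) ≡ 8 (mod 25)


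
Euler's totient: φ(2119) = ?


2119 = 13 × 163
Prime factors: 13, 163
φ(2119) = 2119 × (1-1/13) × (1-1/163)
= 2119 × 12/13 × 162/163 = 1944

φ(2119) = 1944


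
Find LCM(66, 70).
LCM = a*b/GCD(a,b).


GCD(66, 70) = 2
LCM = 66*70/2 = 4620/2 = 2310

LCM = 2310


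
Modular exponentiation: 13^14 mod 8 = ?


13^1 mod 8 = 5
13^2 mod 8 = 1
13^3 mod 8 = 5
13^4 mod 8 = 1
13^5 mod 8 = 5
13^6 mod 8 = 1
13^7 mod 8 = 5
13^8 mod 8 = 1
13^9 mod 8 = 5
13^10 mod 8 = 1
13^11 mod 8 = 5
13^12 mod 8 = 1
13^13 mod 8 = 5
13^14 mod 8 = 1


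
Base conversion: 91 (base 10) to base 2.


91 (base 10) = 91 (decimal)
91 (decimal) = 1011011 (base 2)


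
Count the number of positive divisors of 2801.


2801 = 2801^1
d(2801) = (1+1) = 2

2 divisors


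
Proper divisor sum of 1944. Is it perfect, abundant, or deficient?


Proper divisors: 1, 2, 3, 4, 6, 8, 9, 12, 18, 24, 27, 36, 54, 72, 81, 108, 162, 216, 243, 324, 486, 648, 972
Sum = 1 + 2 + 3 + 4 + 6 + 8 + 9 + 12 + 18 + 24 + 27 + 36 + 54 + 72 + 81 + 108 + 162 + 216 + 243 + 324 + 486 + 648 + 972 = 3516
3516 > 1944 → abundant

s(1944) = 3516 (abundant)


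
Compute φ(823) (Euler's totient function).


823 = 823
Prime factors: 823
φ(823) = 823 × (1-1/823)
= 823 × 822/823 = 822

φ(823) = 822


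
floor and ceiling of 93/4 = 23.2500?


93/4 = 23.2500
floor = 23
ceil = 24

floor = 23, ceil = 24


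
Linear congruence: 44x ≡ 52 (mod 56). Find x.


GCD(44, 56) = 4 divides 52
Divide: 11x ≡ 13 (mod 14)
x ≡ 5 (mod 14)


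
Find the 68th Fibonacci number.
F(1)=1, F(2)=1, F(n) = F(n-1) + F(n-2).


Sequence: 1, 1, 2, 3, 5, 8, 13, 21, 34, 55, 89, 144, 233, 377, 610, 987, 1597, 2584, 4181, 6765, 10946, 17711, 28657, 46368, 75025, 121393, 196418, 317811, 514229, 832040, 1346269, 2178309, 3524578, 5702887, 9227465, 14930352, 24157817, 39088169, 63245986, 102334155, 165580141, 267914296, 433494437, 701408733, 1134903170, 1836311903, 2971215073, 4807526976, 7778742049, 12586269025, 20365011074, 32951280099, 53316291173, 86267571272, 139583862445, 225851433717, 365435296162, 591286729879, 956722026041, 1548008755920, 2504730781961, 4052739537881, 6557470319842, 10610209857723, 17167680177565, 27777890035288, 44945570212853, 72723460248141
F(68) = 72723460248141


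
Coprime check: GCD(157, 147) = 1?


Euclidean algorithm:
157 = 1 * 147 + 10
147 = 14 * 10 + 7
10 = 1 * 7 + 3
7 = 2 * 3 + 1
3 = 3 * 1 + 0
GCD(157, 147) = 1

Yes, coprime (GCD = 1)


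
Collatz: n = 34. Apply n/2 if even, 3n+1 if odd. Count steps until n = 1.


34 → 17 → 52 → 26 → 13 → 40 → 20 → 10 → 5 → 16 → 8 → 4 → 2 → 1
Total steps = 13

13 steps


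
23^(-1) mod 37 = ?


Use the extended Euclidean algorithm on (37, 23); each row r = 37*s + 23*t:
r=37, s=1, t=0
r=23, s=0, t=1
q=1: r=14, s=1, t=-1   [37*(1) + 23*(-1) = 14]
q=1: r=9, s=-1, t=2   [37*(-1) + 23*(2) = 9]
q=1: r=5, s=2, t=-3   [37*(2) + 23*(-3) = 5]
q=1: r=4, s=-3, t=5   [37*(-3) + 23*(5) = 4]
q=1: r=1, s=5, t=-8   [37*(5) + 23*(-8) = 1]
q=4: r=0, s=-23, t=37   [37*(-23) + 23*(37) = 0]
GCD = 1 with t = -8, so 23*(-8) ≡ 1 (mod 37)
Inverse = -8 mod 37 = 29
Check: 23 * 29 = 667 ≡ 1 (mod 37)

23^(-1) ≡ 29 (mod 37)


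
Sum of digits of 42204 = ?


4 + 2 + 2 + 0 + 4 = 12


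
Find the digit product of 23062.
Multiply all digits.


2 × 3 × 0 × 6 × 2 = 0


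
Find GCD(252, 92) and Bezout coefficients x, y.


Tabular extended Euclidean (each row: r = 252*s + 92*t):
r=252, s=1, t=0
r=92, s=0, t=1
q=2: r=68, s=1, t=-2   [252*(1) + 92*(-2) = 68]
q=1: r=24, s=-1, t=3   [252*(-1) + 92*(3) = 24]
q=2: r=20, s=3, t=-8   [252*(3) + 92*(-8) = 20]
q=1: r=4, s=-4, t=11   [252*(-4) + 92*(11) = 4]
q=5: r=0, s=23, t=-63   [252*(23) + 92*(-63) = 0]
GCD = 4; from the row with r=4: x=-4, y=11
Check: 252*(-4) + 92*(11) = -1008 + 1012 = 4

GCD = 4, x = -4, y = 11


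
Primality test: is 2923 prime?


2923 / 37 = 79 (exact division)
2923 is NOT prime.

No, 2923 is not prime


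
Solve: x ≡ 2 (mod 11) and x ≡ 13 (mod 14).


M = 11*14 = 154
M1 = M/11 = 14, M2 = M/14 = 11
M1^(-1) mod 11 = 4, M2^(-1) mod 14 = 9
x = 2*14*4 + 13*11*9 = 1399
1399 mod 154 = 13
Check: 13 mod 11 = 2 ✓, 13 mod 14 = 13 ✓

x ≡ 13 (mod 154)


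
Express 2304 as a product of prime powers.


2304 / 2 = 1152
1152 / 2 = 576
576 / 2 = 288
288 / 2 = 144
144 / 2 = 72
72 / 2 = 36
36 / 2 = 18
18 / 2 = 9
9 / 3 = 3
3 / 3 = 1
2304 = 2^8 × 3^2


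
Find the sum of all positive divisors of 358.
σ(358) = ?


Divisors of 358: 1, 2, 179, 358
Sum = 1 + 2 + 179 + 358 = 540

σ(358) = 540


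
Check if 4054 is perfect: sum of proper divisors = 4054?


Proper divisors of 4054: 1, 2, 2027
Sum = 1 + 2 + 2027 = 2030

No, 4054 is not perfect (2030 ≠ 4054)


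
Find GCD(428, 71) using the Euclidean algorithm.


428 = 6 * 71 + 2
71 = 35 * 2 + 1
2 = 2 * 1 + 0
GCD = 1


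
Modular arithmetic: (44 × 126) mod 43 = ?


44 × 126 = 5544
5544 mod 43 = 40


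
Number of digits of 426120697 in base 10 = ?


426120697 has 9 digits in base 10
floor(log10(426120697)) + 1 = floor(8.6295) + 1 = 9

9 digits (base 10)


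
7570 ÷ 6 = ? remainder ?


7570 = 6 * 1261 + 4
Check: 7566 + 4 = 7570

q = 1261, r = 4


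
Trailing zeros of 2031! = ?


floor(2031/5) = 406
floor(2031/25) = 81
floor(2031/125) = 16
floor(2031/625) = 3
Total = 506

506 trailing zeros


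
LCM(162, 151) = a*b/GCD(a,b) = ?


GCD(162, 151) = 1
LCM = 162*151/1 = 24462/1 = 24462

LCM = 24462


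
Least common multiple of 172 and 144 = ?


GCD(172, 144) = 4
LCM = 172*144/4 = 24768/4 = 6192

LCM = 6192


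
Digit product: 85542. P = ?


8 × 5 × 5 × 4 × 2 = 1600


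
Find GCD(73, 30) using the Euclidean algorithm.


73 = 2 * 30 + 13
30 = 2 * 13 + 4
13 = 3 * 4 + 1
4 = 4 * 1 + 0
GCD = 1


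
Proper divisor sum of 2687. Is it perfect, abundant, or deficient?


Proper divisors: 1
Sum = 1 = 1
1 < 2687 → deficient

s(2687) = 1 (deficient)


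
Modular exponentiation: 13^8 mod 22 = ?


13^1 mod 22 = 13
13^2 mod 22 = 15
13^3 mod 22 = 19
13^4 mod 22 = 5
13^5 mod 22 = 21
13^6 mod 22 = 9
13^7 mod 22 = 7
13^8 mod 22 = 3


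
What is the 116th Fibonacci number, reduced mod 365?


F(k) mod 365 for k=1..116:
1, 1, 2, 3, 5, 8, 13, 21, 34, 55, 89, 144, 233, 12, 245, 257, 137, 29, 166, 195, 361, 191, 187, 13, 200, 213, 48, 261, 309, 205, 149, 354, 138, 127, 265, 27, 292, 319, 246, 200, 81, 281, 362, 278, 275, 188, 98, 286, 19, 305, 324, 264, 223, 122, 345, 102, 82, 184, 266, 85, 351, 71, 57, 128, 185, 313, 133, 81, 214, 295, 144, 74, 218, 292, 145, 72, 217, 289, 141, 65, 206, 271, 112, 18, 130, 148, 278, 61, 339, 35, 9, 44, 53, 97, 150, 247, 32, 279, 311, 225, 171, 31, 202, 233, 70, 303, 8, 311, 319, 265, 219, 119, 338, 92, 65, 157
F(116) mod 365 = 157


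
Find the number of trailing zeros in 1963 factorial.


floor(1963/5) = 392
floor(1963/25) = 78
floor(1963/125) = 15
floor(1963/625) = 3
Total = 488

488 trailing zeros


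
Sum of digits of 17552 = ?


1 + 7 + 5 + 5 + 2 = 20


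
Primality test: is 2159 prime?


2159 / 17 = 127 (exact division)
2159 is NOT prime.

No, 2159 is not prime


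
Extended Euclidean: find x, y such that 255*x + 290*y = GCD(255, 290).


Tabular extended Euclidean (each row: r = 255*s + 290*t):
r=255, s=1, t=0
r=290, s=0, t=1
q=0: r=255, s=1, t=0   [255*(1) + 290*(0) = 255]
q=1: r=35, s=-1, t=1   [255*(-1) + 290*(1) = 35]
q=7: r=10, s=8, t=-7   [255*(8) + 290*(-7) = 10]
q=3: r=5, s=-25, t=22   [255*(-25) + 290*(22) = 5]
q=2: r=0, s=58, t=-51   [255*(58) + 290*(-51) = 0]
GCD = 5; from the row with r=5: x=-25, y=22
Check: 255*(-25) + 290*(22) = -6375 + 6380 = 5

GCD = 5, x = -25, y = 22


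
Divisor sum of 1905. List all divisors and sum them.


Divisors of 1905: 1, 3, 5, 15, 127, 381, 635, 1905
Sum = 1 + 3 + 5 + 15 + 127 + 381 + 635 + 1905 = 3072

σ(1905) = 3072


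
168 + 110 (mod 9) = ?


168 + 110 = 278
278 mod 9 = 8


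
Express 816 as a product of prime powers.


816 / 2 = 408
408 / 2 = 204
204 / 2 = 102
102 / 2 = 51
51 / 3 = 17
17 / 17 = 1
816 = 2^4 × 3 × 17


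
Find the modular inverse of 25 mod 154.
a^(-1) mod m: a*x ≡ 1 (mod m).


Use the extended Euclidean algorithm on (154, 25); each row r = 154*s + 25*t:
r=154, s=1, t=0
r=25, s=0, t=1
q=6: r=4, s=1, t=-6   [154*(1) + 25*(-6) = 4]
q=6: r=1, s=-6, t=37   [154*(-6) + 25*(37) = 1]
q=4: r=0, s=25, t=-154   [154*(25) + 25*(-154) = 0]
GCD = 1 with t = 37, so 25*(37) ≡ 1 (mod 154)
Inverse = 37 mod 154 = 37
Check: 25 * 37 = 925 ≡ 1 (mod 154)

25^(-1) ≡ 37 (mod 154)


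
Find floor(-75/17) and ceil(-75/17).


-75/17 = -4.4118
floor = -5
ceil = -4

floor = -5, ceil = -4


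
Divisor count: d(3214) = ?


3214 = 2^1 × 1607^1
d(3214) = (1+1) × (1+1) = 4

4 divisors


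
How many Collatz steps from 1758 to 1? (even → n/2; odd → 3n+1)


1758 → 879 → 2638 → 1319 → 3958 → 1979 → 5938 → 2969 → 8908 → 4454 → 2227 → 6682 → 3341 → 10024 → 5012 → 2506 → 1253 → 3760 → 1880 → 940 → 470 → 235 → 706 → 353 → 1060 → 530 → 265 → 796 → 398 → 199 → 598 → 299 → 898 → 449 → 1348 → 674 → 337 → 1012 → 506 → 253 → 760 → 380 → 190 → 95 → 286 → 143 → 430 → 215 → 646 → 323 → 970 → 485 → 1456 → 728 → 364 → 182 → 91 → 274 → 137 → 412 → 206 → 103 → 310 → 155 → 466 → 233 → 700 → 350 → 175 → 526 → 263 → 790 → 395 → 1186 → 593 → 1780 → 890 → 445 → 1336 → 668 → 334 → 167 → 502 → 251 → 754 → 377 → 1132 → 566 → 283 → 850 → 425 → 1276 → 638 → 319 → 958 → 479 → 1438 → 719 → 2158 → 1079 → 3238 → 1619 → 4858 → 2429 → 7288 → 3644 → 1822 → 911 → 2734 → 1367 → 4102 → 2051 → 6154 → 3077 → 9232 → 4616 → 2308 → 1154 → 577 → 1732 → 866 → 433 → 1300 → 650 → 325 → 976 → 488 → 244 → 122 → 61 → 184 → 92 → 46 → 23 → 70 → 35 → 106 → 53 → 160 → 80 → 40 → 20 → 10 → 5 → 16 → 8 → 4 → 2 → 1
Total steps = 148

148 steps


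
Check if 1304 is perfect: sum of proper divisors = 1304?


Proper divisors of 1304: 1, 2, 4, 8, 163, 326, 652
Sum = 1 + 2 + 4 + 8 + 163 + 326 + 652 = 1156

No, 1304 is not perfect (1156 ≠ 1304)


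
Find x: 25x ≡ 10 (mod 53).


GCD(25, 53) = 1, unique solution
a^(-1) mod 53 = 17
x = 17 * 10 mod 53 = 11

x ≡ 11 (mod 53)


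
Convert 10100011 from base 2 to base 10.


10100011 (base 2) = 163 (decimal)
163 (decimal) = 163 (base 10)


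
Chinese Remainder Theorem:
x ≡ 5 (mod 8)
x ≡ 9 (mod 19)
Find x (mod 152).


M = 8*19 = 152
M1 = M/8 = 19, M2 = M/19 = 8
M1^(-1) mod 8 = 3, M2^(-1) mod 19 = 12
x = 5*19*3 + 9*8*12 = 1149
1149 mod 152 = 85
Check: 85 mod 8 = 5 ✓, 85 mod 19 = 9 ✓

x ≡ 85 (mod 152)


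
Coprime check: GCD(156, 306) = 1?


Euclidean algorithm:
306 = 1 * 156 + 150
156 = 1 * 150 + 6
150 = 25 * 6 + 0
GCD(156, 306) = 6

No, not coprime (GCD = 6)


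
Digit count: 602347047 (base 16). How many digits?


602347047 in base 16 = 23E71627
Number of digits = 8

8 digits (base 16)


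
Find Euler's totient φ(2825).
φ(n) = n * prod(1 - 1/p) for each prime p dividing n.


2825 = 5^2 × 113
Prime factors: 5, 113
φ(2825) = 2825 × (1-1/5) × (1-1/113)
= 2825 × 4/5 × 112/113 = 2240

φ(2825) = 2240


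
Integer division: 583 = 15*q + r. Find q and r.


583 = 15 * 38 + 13
Check: 570 + 13 = 583

q = 38, r = 13


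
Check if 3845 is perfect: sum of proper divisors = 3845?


Proper divisors of 3845: 1, 5, 769
Sum = 1 + 5 + 769 = 775

No, 3845 is not perfect (775 ≠ 3845)


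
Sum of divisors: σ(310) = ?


Divisors of 310: 1, 2, 5, 10, 31, 62, 155, 310
Sum = 1 + 2 + 5 + 10 + 31 + 62 + 155 + 310 = 576

σ(310) = 576


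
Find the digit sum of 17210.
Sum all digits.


1 + 7 + 2 + 1 + 0 = 11


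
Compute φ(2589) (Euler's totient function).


2589 = 3 × 863
Prime factors: 3, 863
φ(2589) = 2589 × (1-1/3) × (1-1/863)
= 2589 × 2/3 × 862/863 = 1724

φ(2589) = 1724


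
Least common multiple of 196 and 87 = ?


GCD(196, 87) = 1
LCM = 196*87/1 = 17052/1 = 17052

LCM = 17052


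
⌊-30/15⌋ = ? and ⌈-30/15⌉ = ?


-30/15 = -2.0000
floor = -2
ceil = -2

floor = -2, ceil = -2


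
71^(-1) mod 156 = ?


Use the extended Euclidean algorithm on (156, 71); each row r = 156*s + 71*t:
r=156, s=1, t=0
r=71, s=0, t=1
q=2: r=14, s=1, t=-2   [156*(1) + 71*(-2) = 14]
q=5: r=1, s=-5, t=11   [156*(-5) + 71*(11) = 1]
q=14: r=0, s=71, t=-156   [156*(71) + 71*(-156) = 0]
GCD = 1 with t = 11, so 71*(11) ≡ 1 (mod 156)
Inverse = 11 mod 156 = 11
Check: 71 * 11 = 781 ≡ 1 (mod 156)

71^(-1) ≡ 11 (mod 156)


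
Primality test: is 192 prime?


192 / 2 = 96 (exact division)
192 is NOT prime.

No, 192 is not prime


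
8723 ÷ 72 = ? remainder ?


8723 = 72 * 121 + 11
Check: 8712 + 11 = 8723

q = 121, r = 11


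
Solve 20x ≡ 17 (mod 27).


GCD(20, 27) = 1, unique solution
a^(-1) mod 27 = 23
x = 23 * 17 mod 27 = 13

x ≡ 13 (mod 27)


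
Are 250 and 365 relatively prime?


Euclidean algorithm:
365 = 1 * 250 + 115
250 = 2 * 115 + 20
115 = 5 * 20 + 15
20 = 1 * 15 + 5
15 = 3 * 5 + 0
GCD(250, 365) = 5

No, not coprime (GCD = 5)


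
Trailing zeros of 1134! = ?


floor(1134/5) = 226
floor(1134/25) = 45
floor(1134/125) = 9
floor(1134/625) = 1
Total = 281

281 trailing zeros


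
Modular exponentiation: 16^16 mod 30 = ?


16^1 mod 30 = 16
16^2 mod 30 = 16
16^3 mod 30 = 16
16^4 mod 30 = 16
16^5 mod 30 = 16
16^6 mod 30 = 16
16^7 mod 30 = 16
16^8 mod 30 = 16
16^9 mod 30 = 16
16^10 mod 30 = 16
16^11 mod 30 = 16
16^12 mod 30 = 16
16^13 mod 30 = 16
16^14 mod 30 = 16
16^15 mod 30 = 16
16^16 mod 30 = 16


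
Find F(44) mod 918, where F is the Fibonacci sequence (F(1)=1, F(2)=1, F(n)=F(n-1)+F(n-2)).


F(k) mod 918 for k=1..44:
1, 1, 2, 3, 5, 8, 13, 21, 34, 55, 89, 144, 233, 377, 610, 69, 679, 748, 509, 339, 848, 269, 199, 468, 667, 217, 884, 183, 149, 332, 481, 813, 376, 271, 647, 0, 647, 647, 376, 105, 481, 586, 149, 735
F(44) mod 918 = 735


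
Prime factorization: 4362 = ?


4362 / 2 = 2181
2181 / 3 = 727
727 / 727 = 1
4362 = 2 × 3 × 727


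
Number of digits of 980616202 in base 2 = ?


980616202 in base 2 = 111010011100110000010000001010
Number of digits = 30

30 digits (base 2)


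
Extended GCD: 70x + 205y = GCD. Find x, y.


Tabular extended Euclidean (each row: r = 70*s + 205*t):
r=70, s=1, t=0
r=205, s=0, t=1
q=0: r=70, s=1, t=0   [70*(1) + 205*(0) = 70]
q=2: r=65, s=-2, t=1   [70*(-2) + 205*(1) = 65]
q=1: r=5, s=3, t=-1   [70*(3) + 205*(-1) = 5]
q=13: r=0, s=-41, t=14   [70*(-41) + 205*(14) = 0]
GCD = 5; from the row with r=5: x=3, y=-1
Check: 70*(3) + 205*(-1) = 210 - 205 = 5

GCD = 5, x = 3, y = -1


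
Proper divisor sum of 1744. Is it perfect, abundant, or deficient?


Proper divisors: 1, 2, 4, 8, 16, 109, 218, 436, 872
Sum = 1 + 2 + 4 + 8 + 16 + 109 + 218 + 436 + 872 = 1666
1666 < 1744 → deficient

s(1744) = 1666 (deficient)


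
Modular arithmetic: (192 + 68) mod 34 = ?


192 + 68 = 260
260 mod 34 = 22


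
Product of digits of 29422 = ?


2 × 9 × 4 × 2 × 2 = 288


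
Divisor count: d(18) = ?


18 = 2^1 × 3^2
d(18) = (1+1) × (2+1) = 6

6 divisors


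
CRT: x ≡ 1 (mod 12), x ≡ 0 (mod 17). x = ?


M = 12*17 = 204
M1 = M/12 = 17, M2 = M/17 = 12
M1^(-1) mod 12 = 5, M2^(-1) mod 17 = 10
x = 1*17*5 + 0*12*10 = 85
85 mod 204 = 85
Check: 85 mod 12 = 1 ✓, 85 mod 17 = 0 ✓

x ≡ 85 (mod 204)


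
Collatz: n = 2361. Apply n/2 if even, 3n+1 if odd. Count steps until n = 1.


2361 → 7084 → 3542 → 1771 → 5314 → 2657 → 7972 → 3986 → 1993 → 5980 → 2990 → 1495 → 4486 → 2243 → 6730 → 3365 → 10096 → 5048 → 2524 → 1262 → 631 → 1894 → 947 → 2842 → 1421 → 4264 → 2132 → 1066 → 533 → 1600 → 800 → 400 → 200 → 100 → 50 → 25 → 76 → 38 → 19 → 58 → 29 → 88 → 44 → 22 → 11 → 34 → 17 → 52 → 26 → 13 → 40 → 20 → 10 → 5 → 16 → 8 → 4 → 2 → 1
Total steps = 58

58 steps


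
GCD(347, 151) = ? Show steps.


347 = 2 * 151 + 45
151 = 3 * 45 + 16
45 = 2 * 16 + 13
16 = 1 * 13 + 3
13 = 4 * 3 + 1
3 = 3 * 1 + 0
GCD = 1


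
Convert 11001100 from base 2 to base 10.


11001100 (base 2) = 204 (decimal)
204 (decimal) = 204 (base 10)


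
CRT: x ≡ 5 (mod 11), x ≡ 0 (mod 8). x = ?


M = 11*8 = 88
M1 = M/11 = 8, M2 = M/8 = 11
M1^(-1) mod 11 = 7, M2^(-1) mod 8 = 3
x = 5*8*7 + 0*11*3 = 280
280 mod 88 = 16
Check: 16 mod 11 = 5 ✓, 16 mod 8 = 0 ✓

x ≡ 16 (mod 88)


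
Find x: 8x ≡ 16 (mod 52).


GCD(8, 52) = 4 divides 16
Divide: 2x ≡ 4 (mod 13)
x ≡ 2 (mod 13)


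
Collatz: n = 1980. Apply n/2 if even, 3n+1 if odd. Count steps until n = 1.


1980 → 990 → 495 → 1486 → 743 → 2230 → 1115 → 3346 → 1673 → 5020 → 2510 → 1255 → 3766 → 1883 → 5650 → 2825 → 8476 → 4238 → 2119 → 6358 → 3179 → 9538 → 4769 → 14308 → 7154 → 3577 → 10732 → 5366 → 2683 → 8050 → 4025 → 12076 → 6038 → 3019 → 9058 → 4529 → 13588 → 6794 → 3397 → 10192 → 5096 → 2548 → 1274 → 637 → 1912 → 956 → 478 → 239 → 718 → 359 → 1078 → 539 → 1618 → 809 → 2428 → 1214 → 607 → 1822 → 911 → 2734 → 1367 → 4102 → 2051 → 6154 → 3077 → 9232 → 4616 → 2308 → 1154 → 577 → 1732 → 866 → 433 → 1300 → 650 → 325 → 976 → 488 → 244 → 122 → 61 → 184 → 92 → 46 → 23 → 70 → 35 → 106 → 53 → 160 → 80 → 40 → 20 → 10 → 5 → 16 → 8 → 4 → 2 → 1
Total steps = 99

99 steps


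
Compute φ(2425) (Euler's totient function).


2425 = 5^2 × 97
Prime factors: 5, 97
φ(2425) = 2425 × (1-1/5) × (1-1/97)
= 2425 × 4/5 × 96/97 = 1920

φ(2425) = 1920


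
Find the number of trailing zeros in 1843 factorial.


floor(1843/5) = 368
floor(1843/25) = 73
floor(1843/125) = 14
floor(1843/625) = 2
Total = 457

457 trailing zeros


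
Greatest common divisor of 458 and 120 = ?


458 = 3 * 120 + 98
120 = 1 * 98 + 22
98 = 4 * 22 + 10
22 = 2 * 10 + 2
10 = 5 * 2 + 0
GCD = 2


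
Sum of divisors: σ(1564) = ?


Divisors of 1564: 1, 2, 4, 17, 23, 34, 46, 68, 92, 391, 782, 1564
Sum = 1 + 2 + 4 + 17 + 23 + 34 + 46 + 68 + 92 + 391 + 782 + 1564 = 3024

σ(1564) = 3024


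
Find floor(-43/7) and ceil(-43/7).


-43/7 = -6.1429
floor = -7
ceil = -6

floor = -7, ceil = -6


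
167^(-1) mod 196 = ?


Use the extended Euclidean algorithm on (196, 167); each row r = 196*s + 167*t:
r=196, s=1, t=0
r=167, s=0, t=1
q=1: r=29, s=1, t=-1   [196*(1) + 167*(-1) = 29]
q=5: r=22, s=-5, t=6   [196*(-5) + 167*(6) = 22]
q=1: r=7, s=6, t=-7   [196*(6) + 167*(-7) = 7]
q=3: r=1, s=-23, t=27   [196*(-23) + 167*(27) = 1]
q=7: r=0, s=167, t=-196   [196*(167) + 167*(-196) = 0]
GCD = 1 with t = 27, so 167*(27) ≡ 1 (mod 196)
Inverse = 27 mod 196 = 27
Check: 167 * 27 = 4509 ≡ 1 (mod 196)

167^(-1) ≡ 27 (mod 196)


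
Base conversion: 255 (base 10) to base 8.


255 (base 10) = 255 (decimal)
255 (decimal) = 377 (base 8)


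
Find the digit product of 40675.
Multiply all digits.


4 × 0 × 6 × 7 × 5 = 0


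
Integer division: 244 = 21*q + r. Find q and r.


244 = 21 * 11 + 13
Check: 231 + 13 = 244

q = 11, r = 13


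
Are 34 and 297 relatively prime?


Euclidean algorithm:
297 = 8 * 34 + 25
34 = 1 * 25 + 9
25 = 2 * 9 + 7
9 = 1 * 7 + 2
7 = 3 * 2 + 1
2 = 2 * 1 + 0
GCD(34, 297) = 1

Yes, coprime (GCD = 1)


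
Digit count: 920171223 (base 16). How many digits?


920171223 in base 16 = 36D8B2D7
Number of digits = 8

8 digits (base 16)


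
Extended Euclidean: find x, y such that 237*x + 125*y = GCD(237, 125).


Tabular extended Euclidean (each row: r = 237*s + 125*t):
r=237, s=1, t=0
r=125, s=0, t=1
q=1: r=112, s=1, t=-1   [237*(1) + 125*(-1) = 112]
q=1: r=13, s=-1, t=2   [237*(-1) + 125*(2) = 13]
q=8: r=8, s=9, t=-17   [237*(9) + 125*(-17) = 8]
q=1: r=5, s=-10, t=19   [237*(-10) + 125*(19) = 5]
q=1: r=3, s=19, t=-36   [237*(19) + 125*(-36) = 3]
q=1: r=2, s=-29, t=55   [237*(-29) + 125*(55) = 2]
q=1: r=1, s=48, t=-91   [237*(48) + 125*(-91) = 1]
q=2: r=0, s=-125, t=237   [237*(-125) + 125*(237) = 0]
GCD = 1; from the row with r=1: x=48, y=-91
Check: 237*(48) + 125*(-91) = 11376 - 11375 = 1

GCD = 1, x = 48, y = -91


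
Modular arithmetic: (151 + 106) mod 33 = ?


151 + 106 = 257
257 mod 33 = 26


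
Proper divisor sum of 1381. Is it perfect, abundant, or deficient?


Proper divisors: 1
Sum = 1 = 1
1 < 1381 → deficient

s(1381) = 1 (deficient)


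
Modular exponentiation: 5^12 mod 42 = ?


5^1 mod 42 = 5
5^2 mod 42 = 25
5^3 mod 42 = 41
5^4 mod 42 = 37
5^5 mod 42 = 17
5^6 mod 42 = 1
5^7 mod 42 = 5
5^8 mod 42 = 25
5^9 mod 42 = 41
5^10 mod 42 = 37
5^11 mod 42 = 17
5^12 mod 42 = 1


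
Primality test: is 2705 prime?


2705 / 5 = 541 (exact division)
2705 is NOT prime.

No, 2705 is not prime


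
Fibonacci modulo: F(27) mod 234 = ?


F(k) mod 234 for k=1..27:
1, 1, 2, 3, 5, 8, 13, 21, 34, 55, 89, 144, 233, 143, 142, 51, 193, 10, 203, 213, 182, 161, 109, 36, 145, 181, 92
F(27) mod 234 = 92


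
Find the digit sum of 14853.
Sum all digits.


1 + 4 + 8 + 5 + 3 = 21


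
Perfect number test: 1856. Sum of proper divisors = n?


Proper divisors of 1856: 1, 2, 4, 8, 16, 29, 32, 58, 64, 116, 232, 464, 928
Sum = 1 + 2 + 4 + 8 + 16 + 29 + 32 + 58 + 64 + 116 + 232 + 464 + 928 = 1954

No, 1856 is not perfect (1954 ≠ 1856)


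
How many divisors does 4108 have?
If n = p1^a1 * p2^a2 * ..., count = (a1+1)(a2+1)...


4108 = 2^2 × 13^1 × 79^1
d(4108) = (2+1) × (1+1) × (1+1) = 12

12 divisors


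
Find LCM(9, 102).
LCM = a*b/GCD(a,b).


GCD(9, 102) = 3
LCM = 9*102/3 = 918/3 = 306

LCM = 306


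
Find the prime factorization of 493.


493 / 17 = 29
29 / 29 = 1
493 = 17 × 29


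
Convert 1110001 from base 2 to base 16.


1110001 (base 2) = 113 (decimal)
113 (decimal) = 71 (base 16)


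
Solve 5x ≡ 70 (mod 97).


GCD(5, 97) = 1, unique solution
a^(-1) mod 97 = 39
x = 39 * 70 mod 97 = 14

x ≡ 14 (mod 97)


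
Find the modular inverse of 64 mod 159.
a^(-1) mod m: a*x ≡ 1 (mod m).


Use the extended Euclidean algorithm on (159, 64); each row r = 159*s + 64*t:
r=159, s=1, t=0
r=64, s=0, t=1
q=2: r=31, s=1, t=-2   [159*(1) + 64*(-2) = 31]
q=2: r=2, s=-2, t=5   [159*(-2) + 64*(5) = 2]
q=15: r=1, s=31, t=-77   [159*(31) + 64*(-77) = 1]
q=2: r=0, s=-64, t=159   [159*(-64) + 64*(159) = 0]
GCD = 1 with t = -77, so 64*(-77) ≡ 1 (mod 159)
Inverse = -77 mod 159 = 82
Check: 64 * 82 = 5248 ≡ 1 (mod 159)

64^(-1) ≡ 82 (mod 159)


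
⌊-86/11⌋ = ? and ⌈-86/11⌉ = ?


-86/11 = -7.8182
floor = -8
ceil = -7

floor = -8, ceil = -7


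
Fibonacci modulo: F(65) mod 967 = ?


F(k) mod 967 for k=1..65:
1, 1, 2, 3, 5, 8, 13, 21, 34, 55, 89, 144, 233, 377, 610, 20, 630, 650, 313, 963, 309, 305, 614, 919, 566, 518, 117, 635, 752, 420, 205, 625, 830, 488, 351, 839, 223, 95, 318, 413, 731, 177, 908, 118, 59, 177, 236, 413, 649, 95, 744, 839, 616, 488, 137, 625, 762, 420, 215, 635, 850, 518, 401, 919, 353
F(65) mod 967 = 353


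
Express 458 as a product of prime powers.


458 / 2 = 229
229 / 229 = 1
458 = 2 × 229


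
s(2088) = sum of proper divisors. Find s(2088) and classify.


Proper divisors: 1, 2, 3, 4, 6, 8, 9, 12, 18, 24, 29, 36, 58, 72, 87, 116, 174, 232, 261, 348, 522, 696, 1044
Sum = 1 + 2 + 3 + 4 + 6 + 8 + 9 + 12 + 18 + 24 + 29 + 36 + 58 + 72 + 87 + 116 + 174 + 232 + 261 + 348 + 522 + 696 + 1044 = 3762
3762 > 2088 → abundant

s(2088) = 3762 (abundant)


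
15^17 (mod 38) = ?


15^1 mod 38 = 15
15^2 mod 38 = 35
15^3 mod 38 = 31
15^4 mod 38 = 9
15^5 mod 38 = 21
15^6 mod 38 = 11
15^7 mod 38 = 13
15^8 mod 38 = 5
15^9 mod 38 = 37
15^10 mod 38 = 23
15^11 mod 38 = 3
15^12 mod 38 = 7
15^13 mod 38 = 29
15^14 mod 38 = 17
15^15 mod 38 = 27
15^16 mod 38 = 25
15^17 mod 38 = 33


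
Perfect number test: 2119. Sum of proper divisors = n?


Proper divisors of 2119: 1, 13, 163
Sum = 1 + 13 + 163 = 177

No, 2119 is not perfect (177 ≠ 2119)


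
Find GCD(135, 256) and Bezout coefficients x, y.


Tabular extended Euclidean (each row: r = 135*s + 256*t):
r=135, s=1, t=0
r=256, s=0, t=1
q=0: r=135, s=1, t=0   [135*(1) + 256*(0) = 135]
q=1: r=121, s=-1, t=1   [135*(-1) + 256*(1) = 121]
q=1: r=14, s=2, t=-1   [135*(2) + 256*(-1) = 14]
q=8: r=9, s=-17, t=9   [135*(-17) + 256*(9) = 9]
q=1: r=5, s=19, t=-10   [135*(19) + 256*(-10) = 5]
q=1: r=4, s=-36, t=19   [135*(-36) + 256*(19) = 4]
q=1: r=1, s=55, t=-29   [135*(55) + 256*(-29) = 1]
q=4: r=0, s=-256, t=135   [135*(-256) + 256*(135) = 0]
GCD = 1; from the row with r=1: x=55, y=-29
Check: 135*(55) + 256*(-29) = 7425 - 7424 = 1

GCD = 1, x = 55, y = -29


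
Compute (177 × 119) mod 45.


177 × 119 = 21063
21063 mod 45 = 3


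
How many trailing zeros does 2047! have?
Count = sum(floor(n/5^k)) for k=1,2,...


floor(2047/5) = 409
floor(2047/25) = 81
floor(2047/125) = 16
floor(2047/625) = 3
Total = 509

509 trailing zeros


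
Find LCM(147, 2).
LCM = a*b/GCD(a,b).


GCD(147, 2) = 1
LCM = 147*2/1 = 294/1 = 294

LCM = 294


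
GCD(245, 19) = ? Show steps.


245 = 12 * 19 + 17
19 = 1 * 17 + 2
17 = 8 * 2 + 1
2 = 2 * 1 + 0
GCD = 1


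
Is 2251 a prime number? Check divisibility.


Check divisors up to sqrt(2251) = 47.4447
No divisors found.
2251 is prime.

Yes, 2251 is prime


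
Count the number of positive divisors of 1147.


1147 = 31^1 × 37^1
d(1147) = (1+1) × (1+1) = 4

4 divisors


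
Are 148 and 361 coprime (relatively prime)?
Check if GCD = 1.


Euclidean algorithm:
361 = 2 * 148 + 65
148 = 2 * 65 + 18
65 = 3 * 18 + 11
18 = 1 * 11 + 7
11 = 1 * 7 + 4
7 = 1 * 4 + 3
4 = 1 * 3 + 1
3 = 3 * 1 + 0
GCD(148, 361) = 1

Yes, coprime (GCD = 1)


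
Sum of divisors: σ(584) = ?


Divisors of 584: 1, 2, 4, 8, 73, 146, 292, 584
Sum = 1 + 2 + 4 + 8 + 73 + 146 + 292 + 584 = 1110

σ(584) = 1110


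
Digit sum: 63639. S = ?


6 + 3 + 6 + 3 + 9 = 27


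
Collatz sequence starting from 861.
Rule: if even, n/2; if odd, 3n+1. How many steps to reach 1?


861 → 2584 → 1292 → 646 → 323 → 970 → 485 → 1456 → 728 → 364 → 182 → 91 → 274 → 137 → 412 → 206 → 103 → 310 → 155 → 466 → 233 → 700 → 350 → 175 → 526 → 263 → 790 → 395 → 1186 → 593 → 1780 → 890 → 445 → 1336 → 668 → 334 → 167 → 502 → 251 → 754 → 377 → 1132 → 566 → 283 → 850 → 425 → 1276 → 638 → 319 → 958 → 479 → 1438 → 719 → 2158 → 1079 → 3238 → 1619 → 4858 → 2429 → 7288 → 3644 → 1822 → 911 → 2734 → 1367 → 4102 → 2051 → 6154 → 3077 → 9232 → 4616 → 2308 → 1154 → 577 → 1732 → 866 → 433 → 1300 → 650 → 325 → 976 → 488 → 244 → 122 → 61 → 184 → 92 → 46 → 23 → 70 → 35 → 106 → 53 → 160 → 80 → 40 → 20 → 10 → 5 → 16 → 8 → 4 → 2 → 1
Total steps = 103

103 steps


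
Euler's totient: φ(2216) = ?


2216 = 2^3 × 277
Prime factors: 2, 277
φ(2216) = 2216 × (1-1/2) × (1-1/277)
= 2216 × 1/2 × 276/277 = 1104

φ(2216) = 1104


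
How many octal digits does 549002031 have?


549002031 in base 8 = 4056215457
Number of digits = 10

10 digits (base 8)


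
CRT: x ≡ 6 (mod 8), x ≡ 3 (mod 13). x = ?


M = 8*13 = 104
M1 = M/8 = 13, M2 = M/13 = 8
M1^(-1) mod 8 = 5, M2^(-1) mod 13 = 5
x = 6*13*5 + 3*8*5 = 510
510 mod 104 = 94
Check: 94 mod 8 = 6 ✓, 94 mod 13 = 3 ✓

x ≡ 94 (mod 104)


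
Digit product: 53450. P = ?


5 × 3 × 4 × 5 × 0 = 0


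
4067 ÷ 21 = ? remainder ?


4067 = 21 * 193 + 14
Check: 4053 + 14 = 4067

q = 193, r = 14


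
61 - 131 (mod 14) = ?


61 - 131 = -70
-70 mod 14 = 0


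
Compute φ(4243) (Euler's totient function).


4243 = 4243
Prime factors: 4243
φ(4243) = 4243 × (1-1/4243)
= 4243 × 4242/4243 = 4242

φ(4243) = 4242


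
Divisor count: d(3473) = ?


3473 = 23^1 × 151^1
d(3473) = (1+1) × (1+1) = 4

4 divisors


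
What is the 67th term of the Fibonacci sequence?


Sequence: 1, 1, 2, 3, 5, 8, 13, 21, 34, 55, 89, 144, 233, 377, 610, 987, 1597, 2584, 4181, 6765, 10946, 17711, 28657, 46368, 75025, 121393, 196418, 317811, 514229, 832040, 1346269, 2178309, 3524578, 5702887, 9227465, 14930352, 24157817, 39088169, 63245986, 102334155, 165580141, 267914296, 433494437, 701408733, 1134903170, 1836311903, 2971215073, 4807526976, 7778742049, 12586269025, 20365011074, 32951280099, 53316291173, 86267571272, 139583862445, 225851433717, 365435296162, 591286729879, 956722026041, 1548008755920, 2504730781961, 4052739537881, 6557470319842, 10610209857723, 17167680177565, 27777890035288, 44945570212853
F(67) = 44945570212853


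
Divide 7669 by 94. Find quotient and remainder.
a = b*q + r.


7669 = 94 * 81 + 55
Check: 7614 + 55 = 7669

q = 81, r = 55


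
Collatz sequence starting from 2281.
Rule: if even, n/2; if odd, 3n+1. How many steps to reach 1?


2281 → 6844 → 3422 → 1711 → 5134 → 2567 → 7702 → 3851 → 11554 → 5777 → 17332 → 8666 → 4333 → 13000 → 6500 → 3250 → 1625 → 4876 → 2438 → 1219 → 3658 → 1829 → 5488 → 2744 → 1372 → 686 → 343 → 1030 → 515 → 1546 → 773 → 2320 → 1160 → 580 → 290 → 145 → 436 → 218 → 109 → 328 → 164 → 82 → 41 → 124 → 62 → 31 → 94 → 47 → 142 → 71 → 214 → 107 → 322 → 161 → 484 → 242 → 121 → 364 → 182 → 91 → 274 → 137 → 412 → 206 → 103 → 310 → 155 → 466 → 233 → 700 → 350 → 175 → 526 → 263 → 790 → 395 → 1186 → 593 → 1780 → 890 → 445 → 1336 → 668 → 334 → 167 → 502 → 251 → 754 → 377 → 1132 → 566 → 283 → 850 → 425 → 1276 → 638 → 319 → 958 → 479 → 1438 → 719 → 2158 → 1079 → 3238 → 1619 → 4858 → 2429 → 7288 → 3644 → 1822 → 911 → 2734 → 1367 → 4102 → 2051 → 6154 → 3077 → 9232 → 4616 → 2308 → 1154 → 577 → 1732 → 866 → 433 → 1300 → 650 → 325 → 976 → 488 → 244 → 122 → 61 → 184 → 92 → 46 → 23 → 70 → 35 → 106 → 53 → 160 → 80 → 40 → 20 → 10 → 5 → 16 → 8 → 4 → 2 → 1
Total steps = 151

151 steps


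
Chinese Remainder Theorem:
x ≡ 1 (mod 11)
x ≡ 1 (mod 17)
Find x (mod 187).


M = 11*17 = 187
M1 = M/11 = 17, M2 = M/17 = 11
M1^(-1) mod 11 = 2, M2^(-1) mod 17 = 14
x = 1*17*2 + 1*11*14 = 188
188 mod 187 = 1
Check: 1 mod 11 = 1 ✓, 1 mod 17 = 1 ✓

x ≡ 1 (mod 187)


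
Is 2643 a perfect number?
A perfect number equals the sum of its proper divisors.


Proper divisors of 2643: 1, 3, 881
Sum = 1 + 3 + 881 = 885

No, 2643 is not perfect (885 ≠ 2643)


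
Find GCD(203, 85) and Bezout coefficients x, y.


Tabular extended Euclidean (each row: r = 203*s + 85*t):
r=203, s=1, t=0
r=85, s=0, t=1
q=2: r=33, s=1, t=-2   [203*(1) + 85*(-2) = 33]
q=2: r=19, s=-2, t=5   [203*(-2) + 85*(5) = 19]
q=1: r=14, s=3, t=-7   [203*(3) + 85*(-7) = 14]
q=1: r=5, s=-5, t=12   [203*(-5) + 85*(12) = 5]
q=2: r=4, s=13, t=-31   [203*(13) + 85*(-31) = 4]
q=1: r=1, s=-18, t=43   [203*(-18) + 85*(43) = 1]
q=4: r=0, s=85, t=-203   [203*(85) + 85*(-203) = 0]
GCD = 1; from the row with r=1: x=-18, y=43
Check: 203*(-18) + 85*(43) = -3654 + 3655 = 1

GCD = 1, x = -18, y = 43


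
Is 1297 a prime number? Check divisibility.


Check divisors up to sqrt(1297) = 36.0139
No divisors found.
1297 is prime.

Yes, 1297 is prime


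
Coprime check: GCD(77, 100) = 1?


Euclidean algorithm:
100 = 1 * 77 + 23
77 = 3 * 23 + 8
23 = 2 * 8 + 7
8 = 1 * 7 + 1
7 = 7 * 1 + 0
GCD(77, 100) = 1

Yes, coprime (GCD = 1)


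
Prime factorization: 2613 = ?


2613 / 3 = 871
871 / 13 = 67
67 / 67 = 1
2613 = 3 × 13 × 67


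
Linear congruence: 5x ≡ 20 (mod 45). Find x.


GCD(5, 45) = 5 divides 20
Divide: 1x ≡ 4 (mod 9)
x ≡ 4 (mod 9)


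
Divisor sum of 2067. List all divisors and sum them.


Divisors of 2067: 1, 3, 13, 39, 53, 159, 689, 2067
Sum = 1 + 3 + 13 + 39 + 53 + 159 + 689 + 2067 = 3024

σ(2067) = 3024


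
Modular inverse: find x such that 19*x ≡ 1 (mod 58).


Use the extended Euclidean algorithm on (58, 19); each row r = 58*s + 19*t:
r=58, s=1, t=0
r=19, s=0, t=1
q=3: r=1, s=1, t=-3   [58*(1) + 19*(-3) = 1]
q=19: r=0, s=-19, t=58   [58*(-19) + 19*(58) = 0]
GCD = 1 with t = -3, so 19*(-3) ≡ 1 (mod 58)
Inverse = -3 mod 58 = 55
Check: 19 * 55 = 1045 ≡ 1 (mod 58)

19^(-1) ≡ 55 (mod 58)


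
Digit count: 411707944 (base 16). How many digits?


411707944 in base 16 = 188A2A28
Number of digits = 8

8 digits (base 16)


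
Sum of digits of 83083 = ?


8 + 3 + 0 + 8 + 3 = 22


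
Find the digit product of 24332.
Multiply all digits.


2 × 4 × 3 × 3 × 2 = 144


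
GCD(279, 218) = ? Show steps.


279 = 1 * 218 + 61
218 = 3 * 61 + 35
61 = 1 * 35 + 26
35 = 1 * 26 + 9
26 = 2 * 9 + 8
9 = 1 * 8 + 1
8 = 8 * 1 + 0
GCD = 1


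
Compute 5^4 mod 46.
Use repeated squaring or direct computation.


5^1 mod 46 = 5
5^2 mod 46 = 25
5^3 mod 46 = 33
5^4 mod 46 = 27


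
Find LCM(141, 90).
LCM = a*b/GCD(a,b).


GCD(141, 90) = 3
LCM = 141*90/3 = 12690/3 = 4230

LCM = 4230


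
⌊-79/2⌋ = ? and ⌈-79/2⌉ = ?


-79/2 = -39.5000
floor = -40
ceil = -39

floor = -40, ceil = -39


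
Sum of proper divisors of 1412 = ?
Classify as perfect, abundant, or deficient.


Proper divisors: 1, 2, 4, 353, 706
Sum = 1 + 2 + 4 + 353 + 706 = 1066
1066 < 1412 → deficient

s(1412) = 1066 (deficient)


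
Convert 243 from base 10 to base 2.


243 (base 10) = 243 (decimal)
243 (decimal) = 11110011 (base 2)


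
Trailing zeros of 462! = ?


floor(462/5) = 92
floor(462/25) = 18
floor(462/125) = 3
Total = 113

113 trailing zeros


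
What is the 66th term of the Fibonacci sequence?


Sequence: 1, 1, 2, 3, 5, 8, 13, 21, 34, 55, 89, 144, 233, 377, 610, 987, 1597, 2584, 4181, 6765, 10946, 17711, 28657, 46368, 75025, 121393, 196418, 317811, 514229, 832040, 1346269, 2178309, 3524578, 5702887, 9227465, 14930352, 24157817, 39088169, 63245986, 102334155, 165580141, 267914296, 433494437, 701408733, 1134903170, 1836311903, 2971215073, 4807526976, 7778742049, 12586269025, 20365011074, 32951280099, 53316291173, 86267571272, 139583862445, 225851433717, 365435296162, 591286729879, 956722026041, 1548008755920, 2504730781961, 4052739537881, 6557470319842, 10610209857723, 17167680177565, 27777890035288
F(66) = 27777890035288


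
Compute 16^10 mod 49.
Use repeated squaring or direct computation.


16^1 mod 49 = 16
16^2 mod 49 = 11
16^3 mod 49 = 29
16^4 mod 49 = 23
16^5 mod 49 = 25
16^6 mod 49 = 8
16^7 mod 49 = 30
16^8 mod 49 = 39
16^9 mod 49 = 36
16^10 mod 49 = 37


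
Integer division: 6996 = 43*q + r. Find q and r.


6996 = 43 * 162 + 30
Check: 6966 + 30 = 6996

q = 162, r = 30


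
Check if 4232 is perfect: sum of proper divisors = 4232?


Proper divisors of 4232: 1, 2, 4, 8, 23, 46, 92, 184, 529, 1058, 2116
Sum = 1 + 2 + 4 + 8 + 23 + 46 + 92 + 184 + 529 + 1058 + 2116 = 4063

No, 4232 is not perfect (4063 ≠ 4232)


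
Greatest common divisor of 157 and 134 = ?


157 = 1 * 134 + 23
134 = 5 * 23 + 19
23 = 1 * 19 + 4
19 = 4 * 4 + 3
4 = 1 * 3 + 1
3 = 3 * 1 + 0
GCD = 1


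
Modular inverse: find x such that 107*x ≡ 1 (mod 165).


Use the extended Euclidean algorithm on (165, 107); each row r = 165*s + 107*t:
r=165, s=1, t=0
r=107, s=0, t=1
q=1: r=58, s=1, t=-1   [165*(1) + 107*(-1) = 58]
q=1: r=49, s=-1, t=2   [165*(-1) + 107*(2) = 49]
q=1: r=9, s=2, t=-3   [165*(2) + 107*(-3) = 9]
q=5: r=4, s=-11, t=17   [165*(-11) + 107*(17) = 4]
q=2: r=1, s=24, t=-37   [165*(24) + 107*(-37) = 1]
q=4: r=0, s=-107, t=165   [165*(-107) + 107*(165) = 0]
GCD = 1 with t = -37, so 107*(-37) ≡ 1 (mod 165)
Inverse = -37 mod 165 = 128
Check: 107 * 128 = 13696 ≡ 1 (mod 165)

107^(-1) ≡ 128 (mod 165)


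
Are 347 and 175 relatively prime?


Euclidean algorithm:
347 = 1 * 175 + 172
175 = 1 * 172 + 3
172 = 57 * 3 + 1
3 = 3 * 1 + 0
GCD(347, 175) = 1

Yes, coprime (GCD = 1)


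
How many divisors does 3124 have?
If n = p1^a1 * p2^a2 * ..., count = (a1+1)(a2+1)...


3124 = 2^2 × 11^1 × 71^1
d(3124) = (2+1) × (1+1) × (1+1) = 12

12 divisors


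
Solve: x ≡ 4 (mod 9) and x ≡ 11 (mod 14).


M = 9*14 = 126
M1 = M/9 = 14, M2 = M/14 = 9
M1^(-1) mod 9 = 2, M2^(-1) mod 14 = 11
x = 4*14*2 + 11*9*11 = 1201
1201 mod 126 = 67
Check: 67 mod 9 = 4 ✓, 67 mod 14 = 11 ✓

x ≡ 67 (mod 126)


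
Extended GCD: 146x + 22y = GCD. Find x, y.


Tabular extended Euclidean (each row: r = 146*s + 22*t):
r=146, s=1, t=0
r=22, s=0, t=1
q=6: r=14, s=1, t=-6   [146*(1) + 22*(-6) = 14]
q=1: r=8, s=-1, t=7   [146*(-1) + 22*(7) = 8]
q=1: r=6, s=2, t=-13   [146*(2) + 22*(-13) = 6]
q=1: r=2, s=-3, t=20   [146*(-3) + 22*(20) = 2]
q=3: r=0, s=11, t=-73   [146*(11) + 22*(-73) = 0]
GCD = 2; from the row with r=2: x=-3, y=20
Check: 146*(-3) + 22*(20) = -438 + 440 = 2

GCD = 2, x = -3, y = 20


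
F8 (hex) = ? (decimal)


F8 (base 16) = 248 (decimal)
248 (decimal) = 248 (base 10)


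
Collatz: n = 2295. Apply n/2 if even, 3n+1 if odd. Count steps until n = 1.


2295 → 6886 → 3443 → 10330 → 5165 → 15496 → 7748 → 3874 → 1937 → 5812 → 2906 → 1453 → 4360 → 2180 → 1090 → 545 → 1636 → 818 → 409 → 1228 → 614 → 307 → 922 → 461 → 1384 → 692 → 346 → 173 → 520 → 260 → 130 → 65 → 196 → 98 → 49 → 148 → 74 → 37 → 112 → 56 → 28 → 14 → 7 → 22 → 11 → 34 → 17 → 52 → 26 → 13 → 40 → 20 → 10 → 5 → 16 → 8 → 4 → 2 → 1
Total steps = 58

58 steps


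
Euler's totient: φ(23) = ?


23 = 23
Prime factors: 23
φ(23) = 23 × (1-1/23)
= 23 × 22/23 = 22

φ(23) = 22


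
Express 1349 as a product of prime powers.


1349 / 19 = 71
71 / 71 = 1
1349 = 19 × 71


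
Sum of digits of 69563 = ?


6 + 9 + 5 + 6 + 3 = 29


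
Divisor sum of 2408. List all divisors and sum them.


Divisors of 2408: 1, 2, 4, 7, 8, 14, 28, 43, 56, 86, 172, 301, 344, 602, 1204, 2408
Sum = 1 + 2 + 4 + 7 + 8 + 14 + 28 + 43 + 56 + 86 + 172 + 301 + 344 + 602 + 1204 + 2408 = 5280

σ(2408) = 5280


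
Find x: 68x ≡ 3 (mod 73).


GCD(68, 73) = 1, unique solution
a^(-1) mod 73 = 29
x = 29 * 3 mod 73 = 14

x ≡ 14 (mod 73)
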